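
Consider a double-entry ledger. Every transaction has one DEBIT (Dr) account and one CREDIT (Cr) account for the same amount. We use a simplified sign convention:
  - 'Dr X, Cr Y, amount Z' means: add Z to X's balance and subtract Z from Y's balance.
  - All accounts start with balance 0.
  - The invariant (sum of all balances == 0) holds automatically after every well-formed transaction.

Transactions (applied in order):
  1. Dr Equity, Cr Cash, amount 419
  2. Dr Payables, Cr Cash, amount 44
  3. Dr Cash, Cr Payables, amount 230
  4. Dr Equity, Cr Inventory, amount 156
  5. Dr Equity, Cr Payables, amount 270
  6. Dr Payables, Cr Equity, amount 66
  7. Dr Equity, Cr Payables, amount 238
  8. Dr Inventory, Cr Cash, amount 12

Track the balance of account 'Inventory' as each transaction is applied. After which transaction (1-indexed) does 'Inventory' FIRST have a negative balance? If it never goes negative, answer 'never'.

Answer: 4

Derivation:
After txn 1: Inventory=0
After txn 2: Inventory=0
After txn 3: Inventory=0
After txn 4: Inventory=-156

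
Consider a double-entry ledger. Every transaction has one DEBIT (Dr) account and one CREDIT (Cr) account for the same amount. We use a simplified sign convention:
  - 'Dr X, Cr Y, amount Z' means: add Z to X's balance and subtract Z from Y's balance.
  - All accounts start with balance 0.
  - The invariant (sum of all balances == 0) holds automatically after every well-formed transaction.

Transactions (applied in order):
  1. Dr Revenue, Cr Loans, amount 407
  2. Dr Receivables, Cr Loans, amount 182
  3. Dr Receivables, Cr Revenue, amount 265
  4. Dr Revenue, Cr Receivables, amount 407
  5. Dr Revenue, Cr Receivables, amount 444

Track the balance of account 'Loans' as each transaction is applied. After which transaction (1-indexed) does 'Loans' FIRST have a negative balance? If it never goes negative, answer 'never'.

After txn 1: Loans=-407

Answer: 1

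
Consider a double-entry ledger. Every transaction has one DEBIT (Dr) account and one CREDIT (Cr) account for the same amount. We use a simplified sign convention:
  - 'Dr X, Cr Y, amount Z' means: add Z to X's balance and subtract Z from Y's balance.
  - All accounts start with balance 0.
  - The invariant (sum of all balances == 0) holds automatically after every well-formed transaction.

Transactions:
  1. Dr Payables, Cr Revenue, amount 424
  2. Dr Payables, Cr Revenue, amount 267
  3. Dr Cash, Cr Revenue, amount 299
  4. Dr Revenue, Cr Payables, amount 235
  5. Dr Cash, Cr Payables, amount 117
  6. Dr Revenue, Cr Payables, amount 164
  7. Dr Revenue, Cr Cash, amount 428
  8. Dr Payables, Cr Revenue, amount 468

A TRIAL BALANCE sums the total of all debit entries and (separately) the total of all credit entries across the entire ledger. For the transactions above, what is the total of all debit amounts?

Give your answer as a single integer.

Answer: 2402

Derivation:
Txn 1: debit+=424
Txn 2: debit+=267
Txn 3: debit+=299
Txn 4: debit+=235
Txn 5: debit+=117
Txn 6: debit+=164
Txn 7: debit+=428
Txn 8: debit+=468
Total debits = 2402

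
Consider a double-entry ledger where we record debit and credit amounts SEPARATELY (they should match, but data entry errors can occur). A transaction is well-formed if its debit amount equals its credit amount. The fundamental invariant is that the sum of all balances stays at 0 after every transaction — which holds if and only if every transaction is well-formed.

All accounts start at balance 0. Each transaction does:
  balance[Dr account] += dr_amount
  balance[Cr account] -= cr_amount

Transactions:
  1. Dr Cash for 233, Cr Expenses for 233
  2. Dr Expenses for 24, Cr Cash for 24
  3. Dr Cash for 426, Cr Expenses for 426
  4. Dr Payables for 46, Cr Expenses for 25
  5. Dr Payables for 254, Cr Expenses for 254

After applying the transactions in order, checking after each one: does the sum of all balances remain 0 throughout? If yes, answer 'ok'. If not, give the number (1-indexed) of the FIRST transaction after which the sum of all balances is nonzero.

Answer: 4

Derivation:
After txn 1: dr=233 cr=233 sum_balances=0
After txn 2: dr=24 cr=24 sum_balances=0
After txn 3: dr=426 cr=426 sum_balances=0
After txn 4: dr=46 cr=25 sum_balances=21
After txn 5: dr=254 cr=254 sum_balances=21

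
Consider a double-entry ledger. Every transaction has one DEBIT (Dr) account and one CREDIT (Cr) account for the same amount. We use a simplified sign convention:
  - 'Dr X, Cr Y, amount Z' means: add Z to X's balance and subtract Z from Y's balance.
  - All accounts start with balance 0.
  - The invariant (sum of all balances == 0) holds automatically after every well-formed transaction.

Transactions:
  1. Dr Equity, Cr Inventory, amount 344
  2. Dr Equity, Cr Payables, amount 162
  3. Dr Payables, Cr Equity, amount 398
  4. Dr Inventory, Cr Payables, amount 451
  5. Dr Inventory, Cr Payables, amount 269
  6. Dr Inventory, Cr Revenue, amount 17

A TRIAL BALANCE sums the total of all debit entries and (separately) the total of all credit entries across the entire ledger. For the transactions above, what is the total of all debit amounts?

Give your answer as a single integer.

Txn 1: debit+=344
Txn 2: debit+=162
Txn 3: debit+=398
Txn 4: debit+=451
Txn 5: debit+=269
Txn 6: debit+=17
Total debits = 1641

Answer: 1641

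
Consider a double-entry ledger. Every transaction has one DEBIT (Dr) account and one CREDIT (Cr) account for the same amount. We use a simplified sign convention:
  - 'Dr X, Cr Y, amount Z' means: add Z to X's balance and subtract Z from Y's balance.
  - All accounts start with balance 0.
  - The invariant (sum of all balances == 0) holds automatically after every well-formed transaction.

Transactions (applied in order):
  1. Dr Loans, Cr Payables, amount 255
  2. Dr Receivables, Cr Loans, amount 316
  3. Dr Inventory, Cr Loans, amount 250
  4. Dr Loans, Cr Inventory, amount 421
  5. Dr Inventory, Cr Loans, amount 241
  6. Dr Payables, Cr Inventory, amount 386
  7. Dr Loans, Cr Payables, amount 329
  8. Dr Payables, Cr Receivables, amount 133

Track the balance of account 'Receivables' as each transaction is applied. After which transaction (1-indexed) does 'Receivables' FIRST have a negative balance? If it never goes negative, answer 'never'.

Answer: never

Derivation:
After txn 1: Receivables=0
After txn 2: Receivables=316
After txn 3: Receivables=316
After txn 4: Receivables=316
After txn 5: Receivables=316
After txn 6: Receivables=316
After txn 7: Receivables=316
After txn 8: Receivables=183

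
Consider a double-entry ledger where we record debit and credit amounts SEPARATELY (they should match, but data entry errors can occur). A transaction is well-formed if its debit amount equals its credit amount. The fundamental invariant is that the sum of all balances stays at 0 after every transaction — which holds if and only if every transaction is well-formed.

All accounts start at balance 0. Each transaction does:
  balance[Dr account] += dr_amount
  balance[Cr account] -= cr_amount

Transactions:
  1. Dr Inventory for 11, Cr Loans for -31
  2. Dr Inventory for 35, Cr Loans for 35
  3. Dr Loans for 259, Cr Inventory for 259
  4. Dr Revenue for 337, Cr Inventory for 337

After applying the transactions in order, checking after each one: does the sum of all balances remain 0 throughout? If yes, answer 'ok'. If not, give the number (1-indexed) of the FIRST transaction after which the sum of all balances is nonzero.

After txn 1: dr=11 cr=-31 sum_balances=42
After txn 2: dr=35 cr=35 sum_balances=42
After txn 3: dr=259 cr=259 sum_balances=42
After txn 4: dr=337 cr=337 sum_balances=42

Answer: 1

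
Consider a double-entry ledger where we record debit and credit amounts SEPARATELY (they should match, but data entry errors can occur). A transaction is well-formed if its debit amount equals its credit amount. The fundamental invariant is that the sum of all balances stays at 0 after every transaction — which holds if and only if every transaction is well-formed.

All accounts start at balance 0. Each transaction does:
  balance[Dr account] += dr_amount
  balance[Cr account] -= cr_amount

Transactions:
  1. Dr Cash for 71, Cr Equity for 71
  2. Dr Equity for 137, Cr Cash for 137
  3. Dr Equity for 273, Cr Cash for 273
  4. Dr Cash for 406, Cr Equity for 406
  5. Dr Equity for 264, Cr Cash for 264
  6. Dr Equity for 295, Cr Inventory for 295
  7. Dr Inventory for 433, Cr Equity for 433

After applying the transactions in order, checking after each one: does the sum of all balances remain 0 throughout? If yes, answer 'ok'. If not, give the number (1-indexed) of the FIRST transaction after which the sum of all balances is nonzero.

After txn 1: dr=71 cr=71 sum_balances=0
After txn 2: dr=137 cr=137 sum_balances=0
After txn 3: dr=273 cr=273 sum_balances=0
After txn 4: dr=406 cr=406 sum_balances=0
After txn 5: dr=264 cr=264 sum_balances=0
After txn 6: dr=295 cr=295 sum_balances=0
After txn 7: dr=433 cr=433 sum_balances=0

Answer: ok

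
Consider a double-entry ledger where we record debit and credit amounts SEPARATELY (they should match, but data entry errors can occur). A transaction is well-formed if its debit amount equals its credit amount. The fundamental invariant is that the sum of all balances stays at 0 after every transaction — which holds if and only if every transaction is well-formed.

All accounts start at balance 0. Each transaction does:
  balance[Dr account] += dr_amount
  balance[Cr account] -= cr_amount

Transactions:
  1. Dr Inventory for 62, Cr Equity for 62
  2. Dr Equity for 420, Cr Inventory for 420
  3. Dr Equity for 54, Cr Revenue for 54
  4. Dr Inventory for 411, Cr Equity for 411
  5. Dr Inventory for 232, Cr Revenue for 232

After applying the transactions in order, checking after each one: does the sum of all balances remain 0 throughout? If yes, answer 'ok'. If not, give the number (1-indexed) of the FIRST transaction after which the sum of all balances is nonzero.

Answer: ok

Derivation:
After txn 1: dr=62 cr=62 sum_balances=0
After txn 2: dr=420 cr=420 sum_balances=0
After txn 3: dr=54 cr=54 sum_balances=0
After txn 4: dr=411 cr=411 sum_balances=0
After txn 5: dr=232 cr=232 sum_balances=0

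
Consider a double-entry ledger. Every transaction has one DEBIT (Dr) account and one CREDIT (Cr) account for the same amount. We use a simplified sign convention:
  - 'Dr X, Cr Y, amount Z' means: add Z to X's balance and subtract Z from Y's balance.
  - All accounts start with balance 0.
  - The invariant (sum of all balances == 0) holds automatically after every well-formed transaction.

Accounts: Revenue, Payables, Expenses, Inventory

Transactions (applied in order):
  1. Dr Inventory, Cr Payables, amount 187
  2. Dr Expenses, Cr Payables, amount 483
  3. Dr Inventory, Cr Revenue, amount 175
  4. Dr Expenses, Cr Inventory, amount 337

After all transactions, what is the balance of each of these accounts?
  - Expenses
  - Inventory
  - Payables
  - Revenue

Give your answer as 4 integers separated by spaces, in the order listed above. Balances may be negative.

Answer: 820 25 -670 -175

Derivation:
After txn 1 (Dr Inventory, Cr Payables, amount 187): Inventory=187 Payables=-187
After txn 2 (Dr Expenses, Cr Payables, amount 483): Expenses=483 Inventory=187 Payables=-670
After txn 3 (Dr Inventory, Cr Revenue, amount 175): Expenses=483 Inventory=362 Payables=-670 Revenue=-175
After txn 4 (Dr Expenses, Cr Inventory, amount 337): Expenses=820 Inventory=25 Payables=-670 Revenue=-175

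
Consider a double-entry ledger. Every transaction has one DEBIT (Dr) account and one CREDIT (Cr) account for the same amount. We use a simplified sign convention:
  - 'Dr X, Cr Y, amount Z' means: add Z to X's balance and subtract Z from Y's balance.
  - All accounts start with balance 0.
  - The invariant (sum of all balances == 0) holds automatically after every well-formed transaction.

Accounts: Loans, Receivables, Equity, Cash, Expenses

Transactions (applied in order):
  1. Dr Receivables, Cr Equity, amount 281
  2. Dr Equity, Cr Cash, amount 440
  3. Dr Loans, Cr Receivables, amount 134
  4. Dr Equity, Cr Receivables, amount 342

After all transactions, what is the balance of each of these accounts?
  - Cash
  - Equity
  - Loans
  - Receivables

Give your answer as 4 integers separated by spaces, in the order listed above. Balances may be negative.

After txn 1 (Dr Receivables, Cr Equity, amount 281): Equity=-281 Receivables=281
After txn 2 (Dr Equity, Cr Cash, amount 440): Cash=-440 Equity=159 Receivables=281
After txn 3 (Dr Loans, Cr Receivables, amount 134): Cash=-440 Equity=159 Loans=134 Receivables=147
After txn 4 (Dr Equity, Cr Receivables, amount 342): Cash=-440 Equity=501 Loans=134 Receivables=-195

Answer: -440 501 134 -195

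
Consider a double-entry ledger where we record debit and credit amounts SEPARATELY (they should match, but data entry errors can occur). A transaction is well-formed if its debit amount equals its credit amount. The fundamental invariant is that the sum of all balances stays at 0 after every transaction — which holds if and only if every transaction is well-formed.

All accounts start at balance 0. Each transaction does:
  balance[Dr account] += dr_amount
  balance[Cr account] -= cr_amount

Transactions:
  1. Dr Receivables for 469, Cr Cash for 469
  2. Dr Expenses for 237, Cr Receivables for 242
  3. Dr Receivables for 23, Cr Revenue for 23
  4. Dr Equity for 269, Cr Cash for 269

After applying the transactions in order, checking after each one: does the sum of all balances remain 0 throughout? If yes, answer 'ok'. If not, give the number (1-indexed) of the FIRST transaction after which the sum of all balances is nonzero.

Answer: 2

Derivation:
After txn 1: dr=469 cr=469 sum_balances=0
After txn 2: dr=237 cr=242 sum_balances=-5
After txn 3: dr=23 cr=23 sum_balances=-5
After txn 4: dr=269 cr=269 sum_balances=-5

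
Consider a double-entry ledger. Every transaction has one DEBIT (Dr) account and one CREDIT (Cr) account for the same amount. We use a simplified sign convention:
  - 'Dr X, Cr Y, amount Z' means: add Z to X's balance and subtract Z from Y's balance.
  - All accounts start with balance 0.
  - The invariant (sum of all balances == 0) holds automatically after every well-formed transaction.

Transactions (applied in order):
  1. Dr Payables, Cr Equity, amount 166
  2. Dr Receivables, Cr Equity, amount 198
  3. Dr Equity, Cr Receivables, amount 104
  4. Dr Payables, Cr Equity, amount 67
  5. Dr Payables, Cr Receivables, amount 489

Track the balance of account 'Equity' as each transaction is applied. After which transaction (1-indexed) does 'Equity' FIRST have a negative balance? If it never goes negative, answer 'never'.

After txn 1: Equity=-166

Answer: 1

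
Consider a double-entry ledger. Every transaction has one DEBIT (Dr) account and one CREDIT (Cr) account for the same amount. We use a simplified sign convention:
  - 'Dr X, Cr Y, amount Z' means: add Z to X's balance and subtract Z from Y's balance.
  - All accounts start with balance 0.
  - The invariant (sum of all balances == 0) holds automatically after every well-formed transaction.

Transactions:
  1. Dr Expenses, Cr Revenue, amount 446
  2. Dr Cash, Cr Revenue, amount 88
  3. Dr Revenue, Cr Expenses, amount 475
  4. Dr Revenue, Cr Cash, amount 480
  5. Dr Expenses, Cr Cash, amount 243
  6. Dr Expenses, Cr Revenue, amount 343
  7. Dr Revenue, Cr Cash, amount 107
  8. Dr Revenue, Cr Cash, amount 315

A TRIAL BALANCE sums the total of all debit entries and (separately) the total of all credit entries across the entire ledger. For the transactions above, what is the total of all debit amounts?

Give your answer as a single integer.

Txn 1: debit+=446
Txn 2: debit+=88
Txn 3: debit+=475
Txn 4: debit+=480
Txn 5: debit+=243
Txn 6: debit+=343
Txn 7: debit+=107
Txn 8: debit+=315
Total debits = 2497

Answer: 2497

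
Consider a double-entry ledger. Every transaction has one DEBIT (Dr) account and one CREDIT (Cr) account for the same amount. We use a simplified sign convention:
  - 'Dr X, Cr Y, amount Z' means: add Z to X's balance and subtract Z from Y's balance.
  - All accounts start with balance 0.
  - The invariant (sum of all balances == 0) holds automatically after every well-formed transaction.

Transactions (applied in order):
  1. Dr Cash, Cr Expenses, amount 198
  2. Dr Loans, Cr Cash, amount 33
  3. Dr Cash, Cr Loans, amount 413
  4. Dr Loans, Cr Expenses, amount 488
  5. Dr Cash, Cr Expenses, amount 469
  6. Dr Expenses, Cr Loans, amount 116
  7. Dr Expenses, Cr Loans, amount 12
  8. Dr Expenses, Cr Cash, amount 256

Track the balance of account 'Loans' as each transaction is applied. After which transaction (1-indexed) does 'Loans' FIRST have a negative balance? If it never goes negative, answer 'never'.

After txn 1: Loans=0
After txn 2: Loans=33
After txn 3: Loans=-380

Answer: 3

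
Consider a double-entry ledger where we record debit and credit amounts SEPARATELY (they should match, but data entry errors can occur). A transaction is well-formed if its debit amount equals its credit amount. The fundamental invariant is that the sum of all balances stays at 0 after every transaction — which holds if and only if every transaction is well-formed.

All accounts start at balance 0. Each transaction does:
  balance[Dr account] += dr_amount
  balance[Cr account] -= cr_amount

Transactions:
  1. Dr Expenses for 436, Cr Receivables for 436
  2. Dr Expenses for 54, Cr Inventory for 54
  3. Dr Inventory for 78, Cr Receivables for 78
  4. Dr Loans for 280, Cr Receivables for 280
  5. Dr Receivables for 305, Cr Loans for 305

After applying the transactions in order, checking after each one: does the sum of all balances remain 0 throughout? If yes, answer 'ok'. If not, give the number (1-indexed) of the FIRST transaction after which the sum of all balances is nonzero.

After txn 1: dr=436 cr=436 sum_balances=0
After txn 2: dr=54 cr=54 sum_balances=0
After txn 3: dr=78 cr=78 sum_balances=0
After txn 4: dr=280 cr=280 sum_balances=0
After txn 5: dr=305 cr=305 sum_balances=0

Answer: ok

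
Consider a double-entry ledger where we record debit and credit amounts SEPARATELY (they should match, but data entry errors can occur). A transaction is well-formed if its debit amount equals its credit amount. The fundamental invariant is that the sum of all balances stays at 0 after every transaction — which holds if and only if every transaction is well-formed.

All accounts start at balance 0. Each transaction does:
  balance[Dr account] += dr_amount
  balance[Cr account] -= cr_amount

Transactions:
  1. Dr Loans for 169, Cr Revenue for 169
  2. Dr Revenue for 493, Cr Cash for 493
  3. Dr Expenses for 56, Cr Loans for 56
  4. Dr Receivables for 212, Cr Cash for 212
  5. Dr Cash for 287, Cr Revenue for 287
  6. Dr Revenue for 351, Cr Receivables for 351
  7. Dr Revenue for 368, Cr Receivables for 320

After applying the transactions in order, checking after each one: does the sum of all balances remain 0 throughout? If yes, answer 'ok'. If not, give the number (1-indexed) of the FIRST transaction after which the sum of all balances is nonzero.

Answer: 7

Derivation:
After txn 1: dr=169 cr=169 sum_balances=0
After txn 2: dr=493 cr=493 sum_balances=0
After txn 3: dr=56 cr=56 sum_balances=0
After txn 4: dr=212 cr=212 sum_balances=0
After txn 5: dr=287 cr=287 sum_balances=0
After txn 6: dr=351 cr=351 sum_balances=0
After txn 7: dr=368 cr=320 sum_balances=48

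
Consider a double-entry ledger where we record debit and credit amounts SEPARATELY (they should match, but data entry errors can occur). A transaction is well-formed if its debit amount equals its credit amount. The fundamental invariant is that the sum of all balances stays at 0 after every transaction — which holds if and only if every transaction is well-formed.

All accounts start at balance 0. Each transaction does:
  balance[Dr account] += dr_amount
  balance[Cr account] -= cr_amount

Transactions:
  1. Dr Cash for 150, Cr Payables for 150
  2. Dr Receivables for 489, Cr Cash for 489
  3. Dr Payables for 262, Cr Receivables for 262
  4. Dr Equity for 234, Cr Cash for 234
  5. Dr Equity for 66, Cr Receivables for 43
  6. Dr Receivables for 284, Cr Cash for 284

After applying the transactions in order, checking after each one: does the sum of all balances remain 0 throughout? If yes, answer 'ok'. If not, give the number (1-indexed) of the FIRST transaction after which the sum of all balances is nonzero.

Answer: 5

Derivation:
After txn 1: dr=150 cr=150 sum_balances=0
After txn 2: dr=489 cr=489 sum_balances=0
After txn 3: dr=262 cr=262 sum_balances=0
After txn 4: dr=234 cr=234 sum_balances=0
After txn 5: dr=66 cr=43 sum_balances=23
After txn 6: dr=284 cr=284 sum_balances=23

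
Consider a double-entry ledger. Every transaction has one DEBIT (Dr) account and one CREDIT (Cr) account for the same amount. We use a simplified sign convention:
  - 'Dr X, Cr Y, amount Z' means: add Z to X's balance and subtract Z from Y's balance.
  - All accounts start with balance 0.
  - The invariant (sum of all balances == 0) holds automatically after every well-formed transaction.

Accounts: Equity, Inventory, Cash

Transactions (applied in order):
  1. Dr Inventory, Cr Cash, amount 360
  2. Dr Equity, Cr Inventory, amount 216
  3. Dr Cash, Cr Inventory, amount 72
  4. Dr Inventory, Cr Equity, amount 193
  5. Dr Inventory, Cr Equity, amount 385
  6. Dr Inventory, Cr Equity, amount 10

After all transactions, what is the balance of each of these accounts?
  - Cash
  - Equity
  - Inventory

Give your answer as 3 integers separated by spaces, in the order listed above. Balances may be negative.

After txn 1 (Dr Inventory, Cr Cash, amount 360): Cash=-360 Inventory=360
After txn 2 (Dr Equity, Cr Inventory, amount 216): Cash=-360 Equity=216 Inventory=144
After txn 3 (Dr Cash, Cr Inventory, amount 72): Cash=-288 Equity=216 Inventory=72
After txn 4 (Dr Inventory, Cr Equity, amount 193): Cash=-288 Equity=23 Inventory=265
After txn 5 (Dr Inventory, Cr Equity, amount 385): Cash=-288 Equity=-362 Inventory=650
After txn 6 (Dr Inventory, Cr Equity, amount 10): Cash=-288 Equity=-372 Inventory=660

Answer: -288 -372 660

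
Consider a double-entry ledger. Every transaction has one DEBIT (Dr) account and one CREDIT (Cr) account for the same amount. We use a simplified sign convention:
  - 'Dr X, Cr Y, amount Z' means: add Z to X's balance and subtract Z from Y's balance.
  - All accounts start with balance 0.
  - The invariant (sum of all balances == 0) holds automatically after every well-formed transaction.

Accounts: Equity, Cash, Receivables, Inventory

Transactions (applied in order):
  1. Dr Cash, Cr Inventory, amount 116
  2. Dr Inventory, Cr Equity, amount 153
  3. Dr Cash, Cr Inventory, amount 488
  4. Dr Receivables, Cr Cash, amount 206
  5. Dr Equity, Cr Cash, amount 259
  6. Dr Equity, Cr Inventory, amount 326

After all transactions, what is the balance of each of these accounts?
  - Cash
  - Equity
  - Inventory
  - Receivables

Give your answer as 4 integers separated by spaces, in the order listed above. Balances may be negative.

Answer: 139 432 -777 206

Derivation:
After txn 1 (Dr Cash, Cr Inventory, amount 116): Cash=116 Inventory=-116
After txn 2 (Dr Inventory, Cr Equity, amount 153): Cash=116 Equity=-153 Inventory=37
After txn 3 (Dr Cash, Cr Inventory, amount 488): Cash=604 Equity=-153 Inventory=-451
After txn 4 (Dr Receivables, Cr Cash, amount 206): Cash=398 Equity=-153 Inventory=-451 Receivables=206
After txn 5 (Dr Equity, Cr Cash, amount 259): Cash=139 Equity=106 Inventory=-451 Receivables=206
After txn 6 (Dr Equity, Cr Inventory, amount 326): Cash=139 Equity=432 Inventory=-777 Receivables=206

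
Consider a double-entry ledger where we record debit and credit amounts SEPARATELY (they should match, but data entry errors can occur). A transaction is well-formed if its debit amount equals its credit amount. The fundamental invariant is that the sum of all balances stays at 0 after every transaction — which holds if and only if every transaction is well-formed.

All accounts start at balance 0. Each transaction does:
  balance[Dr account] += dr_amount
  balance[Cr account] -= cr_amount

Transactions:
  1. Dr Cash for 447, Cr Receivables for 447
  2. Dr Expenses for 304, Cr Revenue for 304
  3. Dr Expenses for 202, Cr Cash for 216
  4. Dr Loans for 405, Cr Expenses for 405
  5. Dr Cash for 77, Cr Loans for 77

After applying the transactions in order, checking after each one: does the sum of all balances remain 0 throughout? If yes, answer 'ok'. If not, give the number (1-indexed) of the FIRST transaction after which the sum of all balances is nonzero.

Answer: 3

Derivation:
After txn 1: dr=447 cr=447 sum_balances=0
After txn 2: dr=304 cr=304 sum_balances=0
After txn 3: dr=202 cr=216 sum_balances=-14
After txn 4: dr=405 cr=405 sum_balances=-14
After txn 5: dr=77 cr=77 sum_balances=-14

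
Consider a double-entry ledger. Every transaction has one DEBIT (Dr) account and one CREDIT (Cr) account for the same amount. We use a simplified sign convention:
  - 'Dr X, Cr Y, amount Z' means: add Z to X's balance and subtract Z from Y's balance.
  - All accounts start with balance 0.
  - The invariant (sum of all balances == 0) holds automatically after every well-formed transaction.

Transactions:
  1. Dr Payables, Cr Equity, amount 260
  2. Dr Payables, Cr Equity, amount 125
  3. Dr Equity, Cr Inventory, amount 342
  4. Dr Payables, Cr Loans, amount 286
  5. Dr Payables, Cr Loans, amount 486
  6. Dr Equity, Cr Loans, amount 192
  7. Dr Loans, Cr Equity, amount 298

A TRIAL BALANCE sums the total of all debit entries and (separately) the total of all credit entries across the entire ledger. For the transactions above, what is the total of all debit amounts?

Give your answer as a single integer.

Answer: 1989

Derivation:
Txn 1: debit+=260
Txn 2: debit+=125
Txn 3: debit+=342
Txn 4: debit+=286
Txn 5: debit+=486
Txn 6: debit+=192
Txn 7: debit+=298
Total debits = 1989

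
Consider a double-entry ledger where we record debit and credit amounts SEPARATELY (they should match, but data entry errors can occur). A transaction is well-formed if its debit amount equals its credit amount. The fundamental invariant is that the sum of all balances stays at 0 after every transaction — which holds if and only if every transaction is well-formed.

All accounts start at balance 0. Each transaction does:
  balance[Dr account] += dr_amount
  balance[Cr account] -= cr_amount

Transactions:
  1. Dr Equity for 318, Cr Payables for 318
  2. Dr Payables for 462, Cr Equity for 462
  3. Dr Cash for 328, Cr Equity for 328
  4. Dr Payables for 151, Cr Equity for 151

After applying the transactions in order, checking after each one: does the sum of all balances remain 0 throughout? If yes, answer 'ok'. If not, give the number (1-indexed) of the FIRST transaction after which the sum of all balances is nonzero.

Answer: ok

Derivation:
After txn 1: dr=318 cr=318 sum_balances=0
After txn 2: dr=462 cr=462 sum_balances=0
After txn 3: dr=328 cr=328 sum_balances=0
After txn 4: dr=151 cr=151 sum_balances=0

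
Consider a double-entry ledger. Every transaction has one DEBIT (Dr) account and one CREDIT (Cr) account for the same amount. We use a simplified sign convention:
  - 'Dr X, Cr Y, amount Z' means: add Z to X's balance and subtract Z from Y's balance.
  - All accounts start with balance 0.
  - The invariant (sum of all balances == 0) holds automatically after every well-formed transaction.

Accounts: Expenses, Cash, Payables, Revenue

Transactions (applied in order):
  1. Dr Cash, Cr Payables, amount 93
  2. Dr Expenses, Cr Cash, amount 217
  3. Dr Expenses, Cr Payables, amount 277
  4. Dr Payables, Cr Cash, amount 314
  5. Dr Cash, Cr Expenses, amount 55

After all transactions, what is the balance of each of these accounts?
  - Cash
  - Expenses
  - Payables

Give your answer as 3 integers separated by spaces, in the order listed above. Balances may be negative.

Answer: -383 439 -56

Derivation:
After txn 1 (Dr Cash, Cr Payables, amount 93): Cash=93 Payables=-93
After txn 2 (Dr Expenses, Cr Cash, amount 217): Cash=-124 Expenses=217 Payables=-93
After txn 3 (Dr Expenses, Cr Payables, amount 277): Cash=-124 Expenses=494 Payables=-370
After txn 4 (Dr Payables, Cr Cash, amount 314): Cash=-438 Expenses=494 Payables=-56
After txn 5 (Dr Cash, Cr Expenses, amount 55): Cash=-383 Expenses=439 Payables=-56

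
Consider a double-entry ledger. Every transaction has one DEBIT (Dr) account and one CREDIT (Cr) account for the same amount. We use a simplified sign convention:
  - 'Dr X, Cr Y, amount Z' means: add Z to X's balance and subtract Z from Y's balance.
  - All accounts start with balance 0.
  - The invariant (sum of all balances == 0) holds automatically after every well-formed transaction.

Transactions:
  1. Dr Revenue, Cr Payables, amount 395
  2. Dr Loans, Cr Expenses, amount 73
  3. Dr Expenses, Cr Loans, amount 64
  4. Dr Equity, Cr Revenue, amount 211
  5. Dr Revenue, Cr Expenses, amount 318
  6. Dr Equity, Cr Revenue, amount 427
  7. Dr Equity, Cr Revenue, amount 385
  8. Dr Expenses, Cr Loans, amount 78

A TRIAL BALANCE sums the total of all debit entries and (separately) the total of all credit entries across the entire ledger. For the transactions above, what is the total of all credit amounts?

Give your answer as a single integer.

Txn 1: credit+=395
Txn 2: credit+=73
Txn 3: credit+=64
Txn 4: credit+=211
Txn 5: credit+=318
Txn 6: credit+=427
Txn 7: credit+=385
Txn 8: credit+=78
Total credits = 1951

Answer: 1951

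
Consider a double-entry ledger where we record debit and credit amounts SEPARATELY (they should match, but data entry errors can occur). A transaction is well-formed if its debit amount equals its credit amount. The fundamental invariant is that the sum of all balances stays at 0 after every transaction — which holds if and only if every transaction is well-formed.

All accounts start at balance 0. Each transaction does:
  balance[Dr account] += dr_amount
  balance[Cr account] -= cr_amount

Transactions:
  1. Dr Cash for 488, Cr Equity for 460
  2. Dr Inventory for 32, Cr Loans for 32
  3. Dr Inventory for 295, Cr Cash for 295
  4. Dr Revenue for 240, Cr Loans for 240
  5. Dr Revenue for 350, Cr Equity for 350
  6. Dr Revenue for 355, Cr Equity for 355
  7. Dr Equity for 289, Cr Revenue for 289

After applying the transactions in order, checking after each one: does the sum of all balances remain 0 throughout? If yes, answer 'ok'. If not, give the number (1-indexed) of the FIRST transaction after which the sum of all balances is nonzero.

Answer: 1

Derivation:
After txn 1: dr=488 cr=460 sum_balances=28
After txn 2: dr=32 cr=32 sum_balances=28
After txn 3: dr=295 cr=295 sum_balances=28
After txn 4: dr=240 cr=240 sum_balances=28
After txn 5: dr=350 cr=350 sum_balances=28
After txn 6: dr=355 cr=355 sum_balances=28
After txn 7: dr=289 cr=289 sum_balances=28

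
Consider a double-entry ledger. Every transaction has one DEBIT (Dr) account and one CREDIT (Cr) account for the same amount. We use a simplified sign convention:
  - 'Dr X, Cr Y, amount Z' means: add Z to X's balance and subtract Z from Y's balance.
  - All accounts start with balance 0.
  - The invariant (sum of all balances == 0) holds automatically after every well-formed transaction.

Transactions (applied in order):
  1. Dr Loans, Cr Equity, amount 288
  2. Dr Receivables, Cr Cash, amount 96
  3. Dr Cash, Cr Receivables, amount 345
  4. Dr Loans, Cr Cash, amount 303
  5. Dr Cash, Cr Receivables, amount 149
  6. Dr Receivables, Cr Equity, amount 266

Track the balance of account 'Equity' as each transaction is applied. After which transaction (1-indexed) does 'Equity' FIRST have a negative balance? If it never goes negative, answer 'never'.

After txn 1: Equity=-288

Answer: 1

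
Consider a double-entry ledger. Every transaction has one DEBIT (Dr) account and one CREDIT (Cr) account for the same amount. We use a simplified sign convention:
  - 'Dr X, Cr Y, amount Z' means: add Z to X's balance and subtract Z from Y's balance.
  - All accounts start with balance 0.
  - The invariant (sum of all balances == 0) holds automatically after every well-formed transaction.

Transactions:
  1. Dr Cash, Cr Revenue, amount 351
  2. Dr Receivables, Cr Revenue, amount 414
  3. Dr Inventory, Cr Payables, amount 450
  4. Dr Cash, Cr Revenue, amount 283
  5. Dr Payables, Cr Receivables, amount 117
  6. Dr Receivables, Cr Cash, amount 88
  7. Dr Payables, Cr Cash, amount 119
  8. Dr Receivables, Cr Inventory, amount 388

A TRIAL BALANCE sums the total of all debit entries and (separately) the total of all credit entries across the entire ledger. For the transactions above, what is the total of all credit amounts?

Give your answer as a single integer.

Txn 1: credit+=351
Txn 2: credit+=414
Txn 3: credit+=450
Txn 4: credit+=283
Txn 5: credit+=117
Txn 6: credit+=88
Txn 7: credit+=119
Txn 8: credit+=388
Total credits = 2210

Answer: 2210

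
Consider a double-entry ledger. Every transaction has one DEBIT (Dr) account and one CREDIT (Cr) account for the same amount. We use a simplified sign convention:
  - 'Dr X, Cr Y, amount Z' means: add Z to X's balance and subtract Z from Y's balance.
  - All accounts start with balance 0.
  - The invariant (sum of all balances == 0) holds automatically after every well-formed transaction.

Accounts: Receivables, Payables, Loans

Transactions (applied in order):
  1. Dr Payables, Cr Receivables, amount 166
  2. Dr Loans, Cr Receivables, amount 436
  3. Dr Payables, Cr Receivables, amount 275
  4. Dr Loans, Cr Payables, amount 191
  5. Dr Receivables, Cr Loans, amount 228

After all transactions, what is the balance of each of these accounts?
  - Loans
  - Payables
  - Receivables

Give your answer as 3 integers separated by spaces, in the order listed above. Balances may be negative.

Answer: 399 250 -649

Derivation:
After txn 1 (Dr Payables, Cr Receivables, amount 166): Payables=166 Receivables=-166
After txn 2 (Dr Loans, Cr Receivables, amount 436): Loans=436 Payables=166 Receivables=-602
After txn 3 (Dr Payables, Cr Receivables, amount 275): Loans=436 Payables=441 Receivables=-877
After txn 4 (Dr Loans, Cr Payables, amount 191): Loans=627 Payables=250 Receivables=-877
After txn 5 (Dr Receivables, Cr Loans, amount 228): Loans=399 Payables=250 Receivables=-649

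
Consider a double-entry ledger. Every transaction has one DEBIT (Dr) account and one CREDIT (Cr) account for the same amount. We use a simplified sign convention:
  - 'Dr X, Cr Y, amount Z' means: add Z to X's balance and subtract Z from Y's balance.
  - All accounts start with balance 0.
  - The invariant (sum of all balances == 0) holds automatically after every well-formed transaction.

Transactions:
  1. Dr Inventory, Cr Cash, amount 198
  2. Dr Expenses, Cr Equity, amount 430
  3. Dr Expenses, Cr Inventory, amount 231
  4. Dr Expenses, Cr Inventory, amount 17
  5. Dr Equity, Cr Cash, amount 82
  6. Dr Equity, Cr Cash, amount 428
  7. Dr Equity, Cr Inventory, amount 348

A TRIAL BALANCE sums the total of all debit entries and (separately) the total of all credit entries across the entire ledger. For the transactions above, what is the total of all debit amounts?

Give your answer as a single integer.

Answer: 1734

Derivation:
Txn 1: debit+=198
Txn 2: debit+=430
Txn 3: debit+=231
Txn 4: debit+=17
Txn 5: debit+=82
Txn 6: debit+=428
Txn 7: debit+=348
Total debits = 1734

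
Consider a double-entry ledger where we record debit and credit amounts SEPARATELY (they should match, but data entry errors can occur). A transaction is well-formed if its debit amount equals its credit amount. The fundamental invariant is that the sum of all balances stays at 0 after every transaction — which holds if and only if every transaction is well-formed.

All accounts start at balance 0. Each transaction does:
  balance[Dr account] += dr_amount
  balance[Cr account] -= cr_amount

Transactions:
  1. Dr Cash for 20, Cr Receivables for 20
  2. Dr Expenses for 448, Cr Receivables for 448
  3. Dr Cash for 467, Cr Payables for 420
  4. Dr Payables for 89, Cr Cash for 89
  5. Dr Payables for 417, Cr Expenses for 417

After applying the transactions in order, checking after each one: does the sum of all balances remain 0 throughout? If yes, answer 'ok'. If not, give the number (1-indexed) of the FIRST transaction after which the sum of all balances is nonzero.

Answer: 3

Derivation:
After txn 1: dr=20 cr=20 sum_balances=0
After txn 2: dr=448 cr=448 sum_balances=0
After txn 3: dr=467 cr=420 sum_balances=47
After txn 4: dr=89 cr=89 sum_balances=47
After txn 5: dr=417 cr=417 sum_balances=47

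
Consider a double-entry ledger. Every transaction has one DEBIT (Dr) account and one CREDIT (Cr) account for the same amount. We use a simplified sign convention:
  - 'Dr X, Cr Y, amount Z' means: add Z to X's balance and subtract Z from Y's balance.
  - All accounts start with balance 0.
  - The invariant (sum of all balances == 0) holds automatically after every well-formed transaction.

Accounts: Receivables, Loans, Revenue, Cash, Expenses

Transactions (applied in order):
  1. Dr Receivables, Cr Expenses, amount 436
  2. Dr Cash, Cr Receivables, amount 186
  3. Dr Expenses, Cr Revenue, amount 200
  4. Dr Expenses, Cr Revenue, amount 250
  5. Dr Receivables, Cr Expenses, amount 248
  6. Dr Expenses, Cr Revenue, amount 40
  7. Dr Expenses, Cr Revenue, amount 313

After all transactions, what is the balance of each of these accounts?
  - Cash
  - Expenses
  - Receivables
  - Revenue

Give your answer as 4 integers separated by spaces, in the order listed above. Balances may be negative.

After txn 1 (Dr Receivables, Cr Expenses, amount 436): Expenses=-436 Receivables=436
After txn 2 (Dr Cash, Cr Receivables, amount 186): Cash=186 Expenses=-436 Receivables=250
After txn 3 (Dr Expenses, Cr Revenue, amount 200): Cash=186 Expenses=-236 Receivables=250 Revenue=-200
After txn 4 (Dr Expenses, Cr Revenue, amount 250): Cash=186 Expenses=14 Receivables=250 Revenue=-450
After txn 5 (Dr Receivables, Cr Expenses, amount 248): Cash=186 Expenses=-234 Receivables=498 Revenue=-450
After txn 6 (Dr Expenses, Cr Revenue, amount 40): Cash=186 Expenses=-194 Receivables=498 Revenue=-490
After txn 7 (Dr Expenses, Cr Revenue, amount 313): Cash=186 Expenses=119 Receivables=498 Revenue=-803

Answer: 186 119 498 -803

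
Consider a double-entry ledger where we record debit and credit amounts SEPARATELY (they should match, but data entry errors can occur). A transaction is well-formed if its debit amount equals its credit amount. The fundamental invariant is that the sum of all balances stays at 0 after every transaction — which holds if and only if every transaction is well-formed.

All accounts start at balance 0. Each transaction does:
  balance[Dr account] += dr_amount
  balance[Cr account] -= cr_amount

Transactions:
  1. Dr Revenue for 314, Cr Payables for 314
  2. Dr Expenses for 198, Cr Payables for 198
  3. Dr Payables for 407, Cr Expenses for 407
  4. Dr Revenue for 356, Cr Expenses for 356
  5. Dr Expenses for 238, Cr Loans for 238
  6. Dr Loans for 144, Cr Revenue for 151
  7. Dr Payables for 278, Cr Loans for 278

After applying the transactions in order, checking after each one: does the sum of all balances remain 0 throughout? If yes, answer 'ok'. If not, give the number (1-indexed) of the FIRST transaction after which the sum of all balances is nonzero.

After txn 1: dr=314 cr=314 sum_balances=0
After txn 2: dr=198 cr=198 sum_balances=0
After txn 3: dr=407 cr=407 sum_balances=0
After txn 4: dr=356 cr=356 sum_balances=0
After txn 5: dr=238 cr=238 sum_balances=0
After txn 6: dr=144 cr=151 sum_balances=-7
After txn 7: dr=278 cr=278 sum_balances=-7

Answer: 6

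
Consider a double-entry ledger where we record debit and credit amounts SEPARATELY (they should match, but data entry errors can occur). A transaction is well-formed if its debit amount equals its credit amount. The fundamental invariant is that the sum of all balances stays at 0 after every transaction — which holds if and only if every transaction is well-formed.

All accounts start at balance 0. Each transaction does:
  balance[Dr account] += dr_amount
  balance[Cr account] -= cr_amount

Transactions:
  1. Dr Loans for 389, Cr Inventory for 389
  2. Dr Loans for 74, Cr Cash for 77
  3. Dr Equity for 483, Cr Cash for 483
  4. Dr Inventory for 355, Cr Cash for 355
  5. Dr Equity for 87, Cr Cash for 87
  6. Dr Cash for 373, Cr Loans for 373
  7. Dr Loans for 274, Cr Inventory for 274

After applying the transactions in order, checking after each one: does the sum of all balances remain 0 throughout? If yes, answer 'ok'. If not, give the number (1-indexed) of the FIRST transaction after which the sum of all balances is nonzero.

After txn 1: dr=389 cr=389 sum_balances=0
After txn 2: dr=74 cr=77 sum_balances=-3
After txn 3: dr=483 cr=483 sum_balances=-3
After txn 4: dr=355 cr=355 sum_balances=-3
After txn 5: dr=87 cr=87 sum_balances=-3
After txn 6: dr=373 cr=373 sum_balances=-3
After txn 7: dr=274 cr=274 sum_balances=-3

Answer: 2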